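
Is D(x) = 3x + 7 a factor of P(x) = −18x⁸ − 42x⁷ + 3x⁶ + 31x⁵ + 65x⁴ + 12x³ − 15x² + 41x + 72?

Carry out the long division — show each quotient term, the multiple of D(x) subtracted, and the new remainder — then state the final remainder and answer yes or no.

R(x) = 9, so D(x) is not a factor of P(x). no

Step 1: lead(−18x⁸ − 42x⁷ + 3x⁶ + 31x⁵ + 65x⁴ + 12x³ − 15x² + 41x + 72) ÷ lead(D) = −18x⁸ ÷ 3x = −6x⁷. Subtract (−6x⁷)·D = −18x⁸ − 42x⁷. Remainder: 3x⁶ + 31x⁵ + 65x⁴ + 12x³ − 15x² + 41x + 72.
Step 2: lead(3x⁶ + 31x⁵ + 65x⁴ + 12x³ − 15x² + 41x + 72) ÷ lead(D) = 3x⁶ ÷ 3x = x⁵. Subtract (x⁵)·D = 3x⁶ + 7x⁵. Remainder: 24x⁵ + 65x⁴ + 12x³ − 15x² + 41x + 72.
Step 3: lead(24x⁵ + 65x⁴ + 12x³ − 15x² + 41x + 72) ÷ lead(D) = 24x⁵ ÷ 3x = 8x⁴. Subtract (8x⁴)·D = 24x⁵ + 56x⁴. Remainder: 9x⁴ + 12x³ − 15x² + 41x + 72.
Step 4: lead(9x⁴ + 12x³ − 15x² + 41x + 72) ÷ lead(D) = 9x⁴ ÷ 3x = 3x³. Subtract (3x³)·D = 9x⁴ + 21x³. Remainder: −9x³ − 15x² + 41x + 72.
Step 5: lead(−9x³ − 15x² + 41x + 72) ÷ lead(D) = −9x³ ÷ 3x = −3x². Subtract (−3x²)·D = −9x³ − 21x². Remainder: 6x² + 41x + 72.
Step 6: lead(6x² + 41x + 72) ÷ lead(D) = 6x² ÷ 3x = 2x. Subtract (2x)·D = 6x² + 14x. Remainder: 27x + 72.
Step 7: lead(27x + 72) ÷ lead(D) = 27x ÷ 3x = 9. Subtract (9)·D = 27x + 63. Remainder: 9.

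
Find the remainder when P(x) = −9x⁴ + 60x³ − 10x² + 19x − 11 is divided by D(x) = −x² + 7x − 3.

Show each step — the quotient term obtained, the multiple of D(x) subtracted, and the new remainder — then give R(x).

R(x) = 1

Step 1: lead(−9x⁴ + 60x³ − 10x² + 19x − 11) ÷ lead(D) = −9x⁴ ÷ −x² = 9x². Subtract (9x²)·D = −9x⁴ + 63x³ − 27x². Remainder: −3x³ + 17x² + 19x − 11.
Step 2: lead(−3x³ + 17x² + 19x − 11) ÷ lead(D) = −3x³ ÷ −x² = 3x. Subtract (3x)·D = −3x³ + 21x² − 9x. Remainder: −4x² + 28x − 11.
Step 3: lead(−4x² + 28x − 11) ÷ lead(D) = −4x² ÷ −x² = 4. Subtract (4)·D = −4x² + 28x − 12. Remainder: 1.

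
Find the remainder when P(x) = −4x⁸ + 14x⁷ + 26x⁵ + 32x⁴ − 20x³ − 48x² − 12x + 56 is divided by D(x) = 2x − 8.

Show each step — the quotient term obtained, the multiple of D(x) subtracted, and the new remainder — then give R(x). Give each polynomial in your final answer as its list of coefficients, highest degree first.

Step 1: lead(−4x⁸ + 14x⁷ + 26x⁵ + 32x⁴ − 20x³ − 48x² − 12x + 56) ÷ lead(D) = −4x⁸ ÷ 2x = −2x⁷. Subtract (−2x⁷)·D = −4x⁸ + 16x⁷. Remainder: −2x⁷ + 26x⁵ + 32x⁴ − 20x³ − 48x² − 12x + 56.
Step 2: lead(−2x⁷ + 26x⁵ + 32x⁴ − 20x³ − 48x² − 12x + 56) ÷ lead(D) = −2x⁷ ÷ 2x = −x⁶. Subtract (−x⁶)·D = −2x⁷ + 8x⁶. Remainder: −8x⁶ + 26x⁵ + 32x⁴ − 20x³ − 48x² − 12x + 56.
Step 3: lead(−8x⁶ + 26x⁵ + 32x⁴ − 20x³ − 48x² − 12x + 56) ÷ lead(D) = −8x⁶ ÷ 2x = −4x⁵. Subtract (−4x⁵)·D = −8x⁶ + 32x⁵. Remainder: −6x⁵ + 32x⁴ − 20x³ − 48x² − 12x + 56.
Step 4: lead(−6x⁵ + 32x⁴ − 20x³ − 48x² − 12x + 56) ÷ lead(D) = −6x⁵ ÷ 2x = −3x⁴. Subtract (−3x⁴)·D = −6x⁵ + 24x⁴. Remainder: 8x⁴ − 20x³ − 48x² − 12x + 56.
Step 5: lead(8x⁴ − 20x³ − 48x² − 12x + 56) ÷ lead(D) = 8x⁴ ÷ 2x = 4x³. Subtract (4x³)·D = 8x⁴ − 32x³. Remainder: 12x³ − 48x² − 12x + 56.
Step 6: lead(12x³ − 48x² − 12x + 56) ÷ lead(D) = 12x³ ÷ 2x = 6x². Subtract (6x²)·D = 12x³ − 48x². Remainder: −12x + 56.
Step 7: lead(−12x + 56) ÷ lead(D) = −12x ÷ 2x = −6. Subtract (−6)·D = −12x + 48. Remainder: 8.

R = [8]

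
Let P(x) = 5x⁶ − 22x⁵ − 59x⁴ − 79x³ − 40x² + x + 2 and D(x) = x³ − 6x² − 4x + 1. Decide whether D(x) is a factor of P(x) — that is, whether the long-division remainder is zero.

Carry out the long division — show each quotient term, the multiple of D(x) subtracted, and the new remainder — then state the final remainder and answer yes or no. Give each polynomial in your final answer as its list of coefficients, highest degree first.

R = [0], so D(x) is a factor of P(x). yes

Step 1: lead(5x⁶ − 22x⁵ − 59x⁴ − 79x³ − 40x² + x + 2) ÷ lead(D) = 5x⁶ ÷ x³ = 5x³. Subtract (5x³)·D = 5x⁶ − 30x⁵ − 20x⁴ + 5x³. Remainder: 8x⁵ − 39x⁴ − 84x³ − 40x² + x + 2.
Step 2: lead(8x⁵ − 39x⁴ − 84x³ − 40x² + x + 2) ÷ lead(D) = 8x⁵ ÷ x³ = 8x². Subtract (8x²)·D = 8x⁵ − 48x⁴ − 32x³ + 8x². Remainder: 9x⁴ − 52x³ − 48x² + x + 2.
Step 3: lead(9x⁴ − 52x³ − 48x² + x + 2) ÷ lead(D) = 9x⁴ ÷ x³ = 9x. Subtract (9x)·D = 9x⁴ − 54x³ − 36x² + 9x. Remainder: 2x³ − 12x² − 8x + 2.
Step 4: lead(2x³ − 12x² − 8x + 2) ÷ lead(D) = 2x³ ÷ x³ = 2. Subtract (2)·D = 2x³ − 12x² − 8x + 2. Remainder: 0.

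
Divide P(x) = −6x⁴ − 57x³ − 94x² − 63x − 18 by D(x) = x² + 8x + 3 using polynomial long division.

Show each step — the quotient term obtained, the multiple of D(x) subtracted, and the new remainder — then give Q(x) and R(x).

Step 1: lead(−6x⁴ − 57x³ − 94x² − 63x − 18) ÷ lead(D) = −6x⁴ ÷ x² = −6x². Subtract (−6x²)·D = −6x⁴ − 48x³ − 18x². Remainder: −9x³ − 76x² − 63x − 18.
Step 2: lead(−9x³ − 76x² − 63x − 18) ÷ lead(D) = −9x³ ÷ x² = −9x. Subtract (−9x)·D = −9x³ − 72x² − 27x. Remainder: −4x² − 36x − 18.
Step 3: lead(−4x² − 36x − 18) ÷ lead(D) = −4x² ÷ x² = −4. Subtract (−4)·D = −4x² − 32x − 12. Remainder: −4x − 6.

Q(x) = −6x² − 9x − 4; R(x) = −4x − 6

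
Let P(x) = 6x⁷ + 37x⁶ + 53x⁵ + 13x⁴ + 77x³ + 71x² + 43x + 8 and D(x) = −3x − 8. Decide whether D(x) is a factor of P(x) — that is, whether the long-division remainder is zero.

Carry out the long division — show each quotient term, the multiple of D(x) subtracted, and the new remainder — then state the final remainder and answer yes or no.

Step 1: lead(6x⁷ + 37x⁶ + 53x⁵ + 13x⁴ + 77x³ + 71x² + 43x + 8) ÷ lead(D) = 6x⁷ ÷ −3x = −2x⁶. Subtract (−2x⁶)·D = 6x⁷ + 16x⁶. Remainder: 21x⁶ + 53x⁵ + 13x⁴ + 77x³ + 71x² + 43x + 8.
Step 2: lead(21x⁶ + 53x⁵ + 13x⁴ + 77x³ + 71x² + 43x + 8) ÷ lead(D) = 21x⁶ ÷ −3x = −7x⁵. Subtract (−7x⁵)·D = 21x⁶ + 56x⁵. Remainder: −3x⁵ + 13x⁴ + 77x³ + 71x² + 43x + 8.
Step 3: lead(−3x⁵ + 13x⁴ + 77x³ + 71x² + 43x + 8) ÷ lead(D) = −3x⁵ ÷ −3x = x⁴. Subtract (x⁴)·D = −3x⁵ − 8x⁴. Remainder: 21x⁴ + 77x³ + 71x² + 43x + 8.
Step 4: lead(21x⁴ + 77x³ + 71x² + 43x + 8) ÷ lead(D) = 21x⁴ ÷ −3x = −7x³. Subtract (−7x³)·D = 21x⁴ + 56x³. Remainder: 21x³ + 71x² + 43x + 8.
Step 5: lead(21x³ + 71x² + 43x + 8) ÷ lead(D) = 21x³ ÷ −3x = −7x². Subtract (−7x²)·D = 21x³ + 56x². Remainder: 15x² + 43x + 8.
Step 6: lead(15x² + 43x + 8) ÷ lead(D) = 15x² ÷ −3x = −5x. Subtract (−5x)·D = 15x² + 40x. Remainder: 3x + 8.
Step 7: lead(3x + 8) ÷ lead(D) = 3x ÷ −3x = −1. Subtract (−1)·D = 3x + 8. Remainder: 0.

R(x) = 0, so D(x) is a factor of P(x). yes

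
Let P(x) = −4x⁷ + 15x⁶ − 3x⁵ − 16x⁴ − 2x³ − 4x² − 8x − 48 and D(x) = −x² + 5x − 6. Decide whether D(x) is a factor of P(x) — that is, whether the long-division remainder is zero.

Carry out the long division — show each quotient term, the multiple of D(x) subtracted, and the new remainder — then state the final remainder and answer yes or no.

Step 1: lead(−4x⁷ + 15x⁶ − 3x⁵ − 16x⁴ − 2x³ − 4x² − 8x − 48) ÷ lead(D) = −4x⁷ ÷ −x² = 4x⁵. Subtract (4x⁵)·D = −4x⁷ + 20x⁶ − 24x⁵. Remainder: −5x⁶ + 21x⁵ − 16x⁴ − 2x³ − 4x² − 8x − 48.
Step 2: lead(−5x⁶ + 21x⁵ − 16x⁴ − 2x³ − 4x² − 8x − 48) ÷ lead(D) = −5x⁶ ÷ −x² = 5x⁴. Subtract (5x⁴)·D = −5x⁶ + 25x⁵ − 30x⁴. Remainder: −4x⁵ + 14x⁴ − 2x³ − 4x² − 8x − 48.
Step 3: lead(−4x⁵ + 14x⁴ − 2x³ − 4x² − 8x − 48) ÷ lead(D) = −4x⁵ ÷ −x² = 4x³. Subtract (4x³)·D = −4x⁵ + 20x⁴ − 24x³. Remainder: −6x⁴ + 22x³ − 4x² − 8x − 48.
Step 4: lead(−6x⁴ + 22x³ − 4x² − 8x − 48) ÷ lead(D) = −6x⁴ ÷ −x² = 6x². Subtract (6x²)·D = −6x⁴ + 30x³ − 36x². Remainder: −8x³ + 32x² − 8x − 48.
Step 5: lead(−8x³ + 32x² − 8x − 48) ÷ lead(D) = −8x³ ÷ −x² = 8x. Subtract (8x)·D = −8x³ + 40x² − 48x. Remainder: −8x² + 40x − 48.
Step 6: lead(−8x² + 40x − 48) ÷ lead(D) = −8x² ÷ −x² = 8. Subtract (8)·D = −8x² + 40x − 48. Remainder: 0.

R(x) = 0, so D(x) is a factor of P(x). yes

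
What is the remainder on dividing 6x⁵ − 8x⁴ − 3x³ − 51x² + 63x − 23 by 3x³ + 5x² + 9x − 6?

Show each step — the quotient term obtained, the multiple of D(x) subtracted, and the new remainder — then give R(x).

R(x) = −5

Step 1: lead(6x⁵ − 8x⁴ − 3x³ − 51x² + 63x − 23) ÷ lead(D) = 6x⁵ ÷ 3x³ = 2x². Subtract (2x²)·D = 6x⁵ + 10x⁴ + 18x³ − 12x². Remainder: −18x⁴ − 21x³ − 39x² + 63x − 23.
Step 2: lead(−18x⁴ − 21x³ − 39x² + 63x − 23) ÷ lead(D) = −18x⁴ ÷ 3x³ = −6x. Subtract (−6x)·D = −18x⁴ − 30x³ − 54x² + 36x. Remainder: 9x³ + 15x² + 27x − 23.
Step 3: lead(9x³ + 15x² + 27x − 23) ÷ lead(D) = 9x³ ÷ 3x³ = 3. Subtract (3)·D = 9x³ + 15x² + 27x − 18. Remainder: −5.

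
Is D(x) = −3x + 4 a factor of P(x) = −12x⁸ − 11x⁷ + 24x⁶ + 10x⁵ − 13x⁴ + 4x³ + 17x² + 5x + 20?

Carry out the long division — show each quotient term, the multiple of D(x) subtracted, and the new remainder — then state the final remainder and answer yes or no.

R(x) = 0, so D(x) is a factor of P(x). yes

Step 1: lead(−12x⁸ − 11x⁷ + 24x⁶ + 10x⁵ − 13x⁴ + 4x³ + 17x² + 5x + 20) ÷ lead(D) = −12x⁸ ÷ −3x = 4x⁷. Subtract (4x⁷)·D = −12x⁸ + 16x⁷. Remainder: −27x⁷ + 24x⁶ + 10x⁵ − 13x⁴ + 4x³ + 17x² + 5x + 20.
Step 2: lead(−27x⁷ + 24x⁶ + 10x⁵ − 13x⁴ + 4x³ + 17x² + 5x + 20) ÷ lead(D) = −27x⁷ ÷ −3x = 9x⁶. Subtract (9x⁶)·D = −27x⁷ + 36x⁶. Remainder: −12x⁶ + 10x⁵ − 13x⁴ + 4x³ + 17x² + 5x + 20.
Step 3: lead(−12x⁶ + 10x⁵ − 13x⁴ + 4x³ + 17x² + 5x + 20) ÷ lead(D) = −12x⁶ ÷ −3x = 4x⁵. Subtract (4x⁵)·D = −12x⁶ + 16x⁵. Remainder: −6x⁵ − 13x⁴ + 4x³ + 17x² + 5x + 20.
Step 4: lead(−6x⁵ − 13x⁴ + 4x³ + 17x² + 5x + 20) ÷ lead(D) = −6x⁵ ÷ −3x = 2x⁴. Subtract (2x⁴)·D = −6x⁵ + 8x⁴. Remainder: −21x⁴ + 4x³ + 17x² + 5x + 20.
Step 5: lead(−21x⁴ + 4x³ + 17x² + 5x + 20) ÷ lead(D) = −21x⁴ ÷ −3x = 7x³. Subtract (7x³)·D = −21x⁴ + 28x³. Remainder: −24x³ + 17x² + 5x + 20.
Step 6: lead(−24x³ + 17x² + 5x + 20) ÷ lead(D) = −24x³ ÷ −3x = 8x². Subtract (8x²)·D = −24x³ + 32x². Remainder: −15x² + 5x + 20.
Step 7: lead(−15x² + 5x + 20) ÷ lead(D) = −15x² ÷ −3x = 5x. Subtract (5x)·D = −15x² + 20x. Remainder: −15x + 20.
Step 8: lead(−15x + 20) ÷ lead(D) = −15x ÷ −3x = 5. Subtract (5)·D = −15x + 20. Remainder: 0.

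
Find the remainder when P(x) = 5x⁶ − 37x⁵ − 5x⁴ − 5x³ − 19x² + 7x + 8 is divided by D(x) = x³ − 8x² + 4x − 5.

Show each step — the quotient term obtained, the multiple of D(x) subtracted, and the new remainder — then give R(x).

R(x) = 2x + 8

Step 1: lead(5x⁶ − 37x⁵ − 5x⁴ − 5x³ − 19x² + 7x + 8) ÷ lead(D) = 5x⁶ ÷ x³ = 5x³. Subtract (5x³)·D = 5x⁶ − 40x⁵ + 20x⁴ − 25x³. Remainder: 3x⁵ − 25x⁴ + 20x³ − 19x² + 7x + 8.
Step 2: lead(3x⁵ − 25x⁴ + 20x³ − 19x² + 7x + 8) ÷ lead(D) = 3x⁵ ÷ x³ = 3x². Subtract (3x²)·D = 3x⁵ − 24x⁴ + 12x³ − 15x². Remainder: −x⁴ + 8x³ − 4x² + 7x + 8.
Step 3: lead(−x⁴ + 8x³ − 4x² + 7x + 8) ÷ lead(D) = −x⁴ ÷ x³ = −x. Subtract (−x)·D = −x⁴ + 8x³ − 4x² + 5x. Remainder: 2x + 8.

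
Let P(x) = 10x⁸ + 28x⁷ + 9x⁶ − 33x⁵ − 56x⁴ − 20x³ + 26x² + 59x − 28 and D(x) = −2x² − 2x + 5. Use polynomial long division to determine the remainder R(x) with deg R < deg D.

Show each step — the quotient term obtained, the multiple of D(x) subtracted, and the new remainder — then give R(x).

Step 1: lead(10x⁸ + 28x⁷ + 9x⁶ − 33x⁵ − 56x⁴ − 20x³ + 26x² + 59x − 28) ÷ lead(D) = 10x⁸ ÷ −2x² = −5x⁶. Subtract (−5x⁶)·D = 10x⁸ + 10x⁷ − 25x⁶. Remainder: 18x⁷ + 34x⁶ − 33x⁵ − 56x⁴ − 20x³ + 26x² + 59x − 28.
Step 2: lead(18x⁷ + 34x⁶ − 33x⁵ − 56x⁴ − 20x³ + 26x² + 59x − 28) ÷ lead(D) = 18x⁷ ÷ −2x² = −9x⁵. Subtract (−9x⁵)·D = 18x⁷ + 18x⁶ − 45x⁵. Remainder: 16x⁶ + 12x⁵ − 56x⁴ − 20x³ + 26x² + 59x − 28.
Step 3: lead(16x⁶ + 12x⁵ − 56x⁴ − 20x³ + 26x² + 59x − 28) ÷ lead(D) = 16x⁶ ÷ −2x² = −8x⁴. Subtract (−8x⁴)·D = 16x⁶ + 16x⁵ − 40x⁴. Remainder: −4x⁵ − 16x⁴ − 20x³ + 26x² + 59x − 28.
Step 4: lead(−4x⁵ − 16x⁴ − 20x³ + 26x² + 59x − 28) ÷ lead(D) = −4x⁵ ÷ −2x² = 2x³. Subtract (2x³)·D = −4x⁵ − 4x⁴ + 10x³. Remainder: −12x⁴ − 30x³ + 26x² + 59x − 28.
Step 5: lead(−12x⁴ − 30x³ + 26x² + 59x − 28) ÷ lead(D) = −12x⁴ ÷ −2x² = 6x². Subtract (6x²)·D = −12x⁴ − 12x³ + 30x². Remainder: −18x³ − 4x² + 59x − 28.
Step 6: lead(−18x³ − 4x² + 59x − 28) ÷ lead(D) = −18x³ ÷ −2x² = 9x. Subtract (9x)·D = −18x³ − 18x² + 45x. Remainder: 14x² + 14x − 28.
Step 7: lead(14x² + 14x − 28) ÷ lead(D) = 14x² ÷ −2x² = −7. Subtract (−7)·D = 14x² + 14x − 35. Remainder: 7.

R(x) = 7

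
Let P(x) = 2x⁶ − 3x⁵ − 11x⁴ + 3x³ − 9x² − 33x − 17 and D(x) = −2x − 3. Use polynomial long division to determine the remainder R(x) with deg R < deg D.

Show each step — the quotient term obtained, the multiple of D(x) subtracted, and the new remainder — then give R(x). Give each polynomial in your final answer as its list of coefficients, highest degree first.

Step 1: lead(2x⁶ − 3x⁵ − 11x⁴ + 3x³ − 9x² − 33x − 17) ÷ lead(D) = 2x⁶ ÷ −2x = −x⁵. Subtract (−x⁵)·D = 2x⁶ + 3x⁵. Remainder: −6x⁵ − 11x⁴ + 3x³ − 9x² − 33x − 17.
Step 2: lead(−6x⁵ − 11x⁴ + 3x³ − 9x² − 33x − 17) ÷ lead(D) = −6x⁵ ÷ −2x = 3x⁴. Subtract (3x⁴)·D = −6x⁵ − 9x⁴. Remainder: −2x⁴ + 3x³ − 9x² − 33x − 17.
Step 3: lead(−2x⁴ + 3x³ − 9x² − 33x − 17) ÷ lead(D) = −2x⁴ ÷ −2x = x³. Subtract (x³)·D = −2x⁴ − 3x³. Remainder: 6x³ − 9x² − 33x − 17.
Step 4: lead(6x³ − 9x² − 33x − 17) ÷ lead(D) = 6x³ ÷ −2x = −3x². Subtract (−3x²)·D = 6x³ + 9x². Remainder: −18x² − 33x − 17.
Step 5: lead(−18x² − 33x − 17) ÷ lead(D) = −18x² ÷ −2x = 9x. Subtract (9x)·D = −18x² − 27x. Remainder: −6x − 17.
Step 6: lead(−6x − 17) ÷ lead(D) = −6x ÷ −2x = 3. Subtract (3)·D = −6x − 9. Remainder: −8.

R = [-8]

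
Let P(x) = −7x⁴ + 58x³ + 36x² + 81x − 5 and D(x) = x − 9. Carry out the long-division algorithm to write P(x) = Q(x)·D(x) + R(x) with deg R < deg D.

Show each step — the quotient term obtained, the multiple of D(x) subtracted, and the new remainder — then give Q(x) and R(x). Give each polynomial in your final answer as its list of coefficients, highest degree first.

Step 1: lead(−7x⁴ + 58x³ + 36x² + 81x − 5) ÷ lead(D) = −7x⁴ ÷ x = −7x³. Subtract (−7x³)·D = −7x⁴ + 63x³. Remainder: −5x³ + 36x² + 81x − 5.
Step 2: lead(−5x³ + 36x² + 81x − 5) ÷ lead(D) = −5x³ ÷ x = −5x². Subtract (−5x²)·D = −5x³ + 45x². Remainder: −9x² + 81x − 5.
Step 3: lead(−9x² + 81x − 5) ÷ lead(D) = −9x² ÷ x = −9x. Subtract (−9x)·D = −9x² + 81x. Remainder: −5.

Q = [-7, -5, -9, 0]; R = [-5]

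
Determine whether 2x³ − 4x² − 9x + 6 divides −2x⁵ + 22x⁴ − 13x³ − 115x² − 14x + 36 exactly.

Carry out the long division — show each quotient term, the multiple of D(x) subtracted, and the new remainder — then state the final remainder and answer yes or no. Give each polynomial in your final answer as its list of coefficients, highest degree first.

R = [-5, -6], so D(x) is not a factor of P(x). no

Step 1: lead(−2x⁵ + 22x⁴ − 13x³ − 115x² − 14x + 36) ÷ lead(D) = −2x⁵ ÷ 2x³ = −x². Subtract (−x²)·D = −2x⁵ + 4x⁴ + 9x³ − 6x². Remainder: 18x⁴ − 22x³ − 109x² − 14x + 36.
Step 2: lead(18x⁴ − 22x³ − 109x² − 14x + 36) ÷ lead(D) = 18x⁴ ÷ 2x³ = 9x. Subtract (9x)·D = 18x⁴ − 36x³ − 81x² + 54x. Remainder: 14x³ − 28x² − 68x + 36.
Step 3: lead(14x³ − 28x² − 68x + 36) ÷ lead(D) = 14x³ ÷ 2x³ = 7. Subtract (7)·D = 14x³ − 28x² − 63x + 42. Remainder: −5x − 6.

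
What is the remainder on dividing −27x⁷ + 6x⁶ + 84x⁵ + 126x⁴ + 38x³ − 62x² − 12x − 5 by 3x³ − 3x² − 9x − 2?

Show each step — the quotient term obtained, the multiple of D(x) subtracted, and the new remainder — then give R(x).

R(x) = 4x² − 3x − 7

Step 1: lead(−27x⁷ + 6x⁶ + 84x⁵ + 126x⁴ + 38x³ − 62x² − 12x − 5) ÷ lead(D) = −27x⁷ ÷ 3x³ = −9x⁴. Subtract (−9x⁴)·D = −27x⁷ + 27x⁶ + 81x⁵ + 18x⁴. Remainder: −21x⁶ + 3x⁵ + 108x⁴ + 38x³ − 62x² − 12x − 5.
Step 2: lead(−21x⁶ + 3x⁵ + 108x⁴ + 38x³ − 62x² − 12x − 5) ÷ lead(D) = −21x⁶ ÷ 3x³ = −7x³. Subtract (−7x³)·D = −21x⁶ + 21x⁵ + 63x⁴ + 14x³. Remainder: −18x⁵ + 45x⁴ + 24x³ − 62x² − 12x − 5.
Step 3: lead(−18x⁵ + 45x⁴ + 24x³ − 62x² − 12x − 5) ÷ lead(D) = −18x⁵ ÷ 3x³ = −6x². Subtract (−6x²)·D = −18x⁵ + 18x⁴ + 54x³ + 12x². Remainder: 27x⁴ − 30x³ − 74x² − 12x − 5.
Step 4: lead(27x⁴ − 30x³ − 74x² − 12x − 5) ÷ lead(D) = 27x⁴ ÷ 3x³ = 9x. Subtract (9x)·D = 27x⁴ − 27x³ − 81x² − 18x. Remainder: −3x³ + 7x² + 6x − 5.
Step 5: lead(−3x³ + 7x² + 6x − 5) ÷ lead(D) = −3x³ ÷ 3x³ = −1. Subtract (−1)·D = −3x³ + 3x² + 9x + 2. Remainder: 4x² − 3x − 7.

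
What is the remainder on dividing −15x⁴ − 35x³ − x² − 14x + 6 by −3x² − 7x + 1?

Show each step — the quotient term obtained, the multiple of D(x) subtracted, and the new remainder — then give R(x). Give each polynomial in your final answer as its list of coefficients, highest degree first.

Step 1: lead(−15x⁴ − 35x³ − x² − 14x + 6) ÷ lead(D) = −15x⁴ ÷ −3x² = 5x². Subtract (5x²)·D = −15x⁴ − 35x³ + 5x². Remainder: −6x² − 14x + 6.
Step 2: lead(−6x² − 14x + 6) ÷ lead(D) = −6x² ÷ −3x² = 2. Subtract (2)·D = −6x² − 14x + 2. Remainder: 4.

R = [4]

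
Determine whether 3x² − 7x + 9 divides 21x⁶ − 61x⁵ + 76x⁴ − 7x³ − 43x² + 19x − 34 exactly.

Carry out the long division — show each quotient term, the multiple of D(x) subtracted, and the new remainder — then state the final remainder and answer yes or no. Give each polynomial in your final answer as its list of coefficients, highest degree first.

R = [9, 2], so D(x) is not a factor of P(x). no

Step 1: lead(21x⁶ − 61x⁵ + 76x⁴ − 7x³ − 43x² + 19x − 34) ÷ lead(D) = 21x⁶ ÷ 3x² = 7x⁴. Subtract (7x⁴)·D = 21x⁶ − 49x⁵ + 63x⁴. Remainder: −12x⁵ + 13x⁴ − 7x³ − 43x² + 19x − 34.
Step 2: lead(−12x⁵ + 13x⁴ − 7x³ − 43x² + 19x − 34) ÷ lead(D) = −12x⁵ ÷ 3x² = −4x³. Subtract (−4x³)·D = −12x⁵ + 28x⁴ − 36x³. Remainder: −15x⁴ + 29x³ − 43x² + 19x − 34.
Step 3: lead(−15x⁴ + 29x³ − 43x² + 19x − 34) ÷ lead(D) = −15x⁴ ÷ 3x² = −5x². Subtract (−5x²)·D = −15x⁴ + 35x³ − 45x². Remainder: −6x³ + 2x² + 19x − 34.
Step 4: lead(−6x³ + 2x² + 19x − 34) ÷ lead(D) = −6x³ ÷ 3x² = −2x. Subtract (−2x)·D = −6x³ + 14x² − 18x. Remainder: −12x² + 37x − 34.
Step 5: lead(−12x² + 37x − 34) ÷ lead(D) = −12x² ÷ 3x² = −4. Subtract (−4)·D = −12x² + 28x − 36. Remainder: 9x + 2.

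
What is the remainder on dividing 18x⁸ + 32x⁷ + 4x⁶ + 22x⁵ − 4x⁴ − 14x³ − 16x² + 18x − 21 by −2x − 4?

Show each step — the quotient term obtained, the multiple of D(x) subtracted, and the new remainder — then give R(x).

Step 1: lead(18x⁸ + 32x⁷ + 4x⁶ + 22x⁵ − 4x⁴ − 14x³ − 16x² + 18x − 21) ÷ lead(D) = 18x⁸ ÷ −2x = −9x⁷. Subtract (−9x⁷)·D = 18x⁸ + 36x⁷. Remainder: −4x⁷ + 4x⁶ + 22x⁵ − 4x⁴ − 14x³ − 16x² + 18x − 21.
Step 2: lead(−4x⁷ + 4x⁶ + 22x⁵ − 4x⁴ − 14x³ − 16x² + 18x − 21) ÷ lead(D) = −4x⁷ ÷ −2x = 2x⁶. Subtract (2x⁶)·D = −4x⁷ − 8x⁶. Remainder: 12x⁶ + 22x⁵ − 4x⁴ − 14x³ − 16x² + 18x − 21.
Step 3: lead(12x⁶ + 22x⁵ − 4x⁴ − 14x³ − 16x² + 18x − 21) ÷ lead(D) = 12x⁶ ÷ −2x = −6x⁵. Subtract (−6x⁵)·D = 12x⁶ + 24x⁵. Remainder: −2x⁵ − 4x⁴ − 14x³ − 16x² + 18x − 21.
Step 4: lead(−2x⁵ − 4x⁴ − 14x³ − 16x² + 18x − 21) ÷ lead(D) = −2x⁵ ÷ −2x = x⁴. Subtract (x⁴)·D = −2x⁵ − 4x⁴. Remainder: −14x³ − 16x² + 18x − 21.
Step 5: lead(−14x³ − 16x² + 18x − 21) ÷ lead(D) = −14x³ ÷ −2x = 7x². Subtract (7x²)·D = −14x³ − 28x². Remainder: 12x² + 18x − 21.
Step 6: lead(12x² + 18x − 21) ÷ lead(D) = 12x² ÷ −2x = −6x. Subtract (−6x)·D = 12x² + 24x. Remainder: −6x − 21.
Step 7: lead(−6x − 21) ÷ lead(D) = −6x ÷ −2x = 3. Subtract (3)·D = −6x − 12. Remainder: −9.

R(x) = −9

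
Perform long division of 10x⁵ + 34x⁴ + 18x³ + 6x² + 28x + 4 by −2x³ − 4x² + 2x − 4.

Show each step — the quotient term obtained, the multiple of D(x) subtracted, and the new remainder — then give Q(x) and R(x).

Q(x) = −5x² − 7x; R(x) = 4

Step 1: lead(10x⁵ + 34x⁴ + 18x³ + 6x² + 28x + 4) ÷ lead(D) = 10x⁵ ÷ −2x³ = −5x². Subtract (−5x²)·D = 10x⁵ + 20x⁴ − 10x³ + 20x². Remainder: 14x⁴ + 28x³ − 14x² + 28x + 4.
Step 2: lead(14x⁴ + 28x³ − 14x² + 28x + 4) ÷ lead(D) = 14x⁴ ÷ −2x³ = −7x. Subtract (−7x)·D = 14x⁴ + 28x³ − 14x² + 28x. Remainder: 4.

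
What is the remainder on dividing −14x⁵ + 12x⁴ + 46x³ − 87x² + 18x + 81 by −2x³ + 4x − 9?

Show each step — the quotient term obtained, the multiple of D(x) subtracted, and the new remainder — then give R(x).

R(x) = 0

Step 1: lead(−14x⁵ + 12x⁴ + 46x³ − 87x² + 18x + 81) ÷ lead(D) = −14x⁵ ÷ −2x³ = 7x². Subtract (7x²)·D = −14x⁵ + 28x³ − 63x². Remainder: 12x⁴ + 18x³ − 24x² + 18x + 81.
Step 2: lead(12x⁴ + 18x³ − 24x² + 18x + 81) ÷ lead(D) = 12x⁴ ÷ −2x³ = −6x. Subtract (−6x)·D = 12x⁴ − 24x² + 54x. Remainder: 18x³ − 36x + 81.
Step 3: lead(18x³ − 36x + 81) ÷ lead(D) = 18x³ ÷ −2x³ = −9. Subtract (−9)·D = 18x³ − 36x + 81. Remainder: 0.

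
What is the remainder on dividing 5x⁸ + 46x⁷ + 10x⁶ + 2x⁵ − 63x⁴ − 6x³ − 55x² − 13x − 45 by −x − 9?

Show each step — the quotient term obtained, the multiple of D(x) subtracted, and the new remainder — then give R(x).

R(x) = −9

Step 1: lead(5x⁸ + 46x⁷ + 10x⁶ + 2x⁵ − 63x⁴ − 6x³ − 55x² − 13x − 45) ÷ lead(D) = 5x⁸ ÷ −x = −5x⁷. Subtract (−5x⁷)·D = 5x⁸ + 45x⁷. Remainder: x⁷ + 10x⁶ + 2x⁵ − 63x⁴ − 6x³ − 55x² − 13x − 45.
Step 2: lead(x⁷ + 10x⁶ + 2x⁵ − 63x⁴ − 6x³ − 55x² − 13x − 45) ÷ lead(D) = x⁷ ÷ −x = −x⁶. Subtract (−x⁶)·D = x⁷ + 9x⁶. Remainder: x⁶ + 2x⁵ − 63x⁴ − 6x³ − 55x² − 13x − 45.
Step 3: lead(x⁶ + 2x⁵ − 63x⁴ − 6x³ − 55x² − 13x − 45) ÷ lead(D) = x⁶ ÷ −x = −x⁵. Subtract (−x⁵)·D = x⁶ + 9x⁵. Remainder: −7x⁵ − 63x⁴ − 6x³ − 55x² − 13x − 45.
Step 4: lead(−7x⁵ − 63x⁴ − 6x³ − 55x² − 13x − 45) ÷ lead(D) = −7x⁵ ÷ −x = 7x⁴. Subtract (7x⁴)·D = −7x⁵ − 63x⁴. Remainder: −6x³ − 55x² − 13x − 45.
Step 5: lead(−6x³ − 55x² − 13x − 45) ÷ lead(D) = −6x³ ÷ −x = 6x². Subtract (6x²)·D = −6x³ − 54x². Remainder: −x² − 13x − 45.
Step 6: lead(−x² − 13x − 45) ÷ lead(D) = −x² ÷ −x = x. Subtract (x)·D = −x² − 9x. Remainder: −4x − 45.
Step 7: lead(−4x − 45) ÷ lead(D) = −4x ÷ −x = 4. Subtract (4)·D = −4x − 36. Remainder: −9.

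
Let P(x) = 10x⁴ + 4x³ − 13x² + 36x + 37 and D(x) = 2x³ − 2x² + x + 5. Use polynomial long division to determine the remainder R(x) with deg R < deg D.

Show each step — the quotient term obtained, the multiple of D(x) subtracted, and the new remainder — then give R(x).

R(x) = −4x² + 4x + 2

Step 1: lead(10x⁴ + 4x³ − 13x² + 36x + 37) ÷ lead(D) = 10x⁴ ÷ 2x³ = 5x. Subtract (5x)·D = 10x⁴ − 10x³ + 5x² + 25x. Remainder: 14x³ − 18x² + 11x + 37.
Step 2: lead(14x³ − 18x² + 11x + 37) ÷ lead(D) = 14x³ ÷ 2x³ = 7. Subtract (7)·D = 14x³ − 14x² + 7x + 35. Remainder: −4x² + 4x + 2.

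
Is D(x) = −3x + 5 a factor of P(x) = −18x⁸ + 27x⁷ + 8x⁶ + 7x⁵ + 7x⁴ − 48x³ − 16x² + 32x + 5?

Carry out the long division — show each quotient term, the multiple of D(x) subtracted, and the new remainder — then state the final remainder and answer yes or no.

Step 1: lead(−18x⁸ + 27x⁷ + 8x⁶ + 7x⁵ + 7x⁴ − 48x³ − 16x² + 32x + 5) ÷ lead(D) = −18x⁸ ÷ −3x = 6x⁷. Subtract (6x⁷)·D = −18x⁸ + 30x⁷. Remainder: −3x⁷ + 8x⁶ + 7x⁵ + 7x⁴ − 48x³ − 16x² + 32x + 5.
Step 2: lead(−3x⁷ + 8x⁶ + 7x⁵ + 7x⁴ − 48x³ − 16x² + 32x + 5) ÷ lead(D) = −3x⁷ ÷ −3x = x⁶. Subtract (x⁶)·D = −3x⁷ + 5x⁶. Remainder: 3x⁶ + 7x⁵ + 7x⁴ − 48x³ − 16x² + 32x + 5.
Step 3: lead(3x⁶ + 7x⁵ + 7x⁴ − 48x³ − 16x² + 32x + 5) ÷ lead(D) = 3x⁶ ÷ −3x = −x⁵. Subtract (−x⁵)·D = 3x⁶ − 5x⁵. Remainder: 12x⁵ + 7x⁴ − 48x³ − 16x² + 32x + 5.
Step 4: lead(12x⁵ + 7x⁴ − 48x³ − 16x² + 32x + 5) ÷ lead(D) = 12x⁵ ÷ −3x = −4x⁴. Subtract (−4x⁴)·D = 12x⁵ − 20x⁴. Remainder: 27x⁴ − 48x³ − 16x² + 32x + 5.
Step 5: lead(27x⁴ − 48x³ − 16x² + 32x + 5) ÷ lead(D) = 27x⁴ ÷ −3x = −9x³. Subtract (−9x³)·D = 27x⁴ − 45x³. Remainder: −3x³ − 16x² + 32x + 5.
Step 6: lead(−3x³ − 16x² + 32x + 5) ÷ lead(D) = −3x³ ÷ −3x = x². Subtract (x²)·D = −3x³ + 5x². Remainder: −21x² + 32x + 5.
Step 7: lead(−21x² + 32x + 5) ÷ lead(D) = −21x² ÷ −3x = 7x. Subtract (7x)·D = −21x² + 35x. Remainder: −3x + 5.
Step 8: lead(−3x + 5) ÷ lead(D) = −3x ÷ −3x = 1. Subtract (1)·D = −3x + 5. Remainder: 0.

R(x) = 0, so D(x) is a factor of P(x). yes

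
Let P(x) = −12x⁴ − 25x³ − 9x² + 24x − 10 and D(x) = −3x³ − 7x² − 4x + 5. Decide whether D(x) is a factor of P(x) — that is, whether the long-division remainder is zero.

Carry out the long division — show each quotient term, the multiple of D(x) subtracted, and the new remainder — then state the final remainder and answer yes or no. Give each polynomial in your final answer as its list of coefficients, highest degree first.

R = [-5], so D(x) is not a factor of P(x). no

Step 1: lead(−12x⁴ − 25x³ − 9x² + 24x − 10) ÷ lead(D) = −12x⁴ ÷ −3x³ = 4x. Subtract (4x)·D = −12x⁴ − 28x³ − 16x² + 20x. Remainder: 3x³ + 7x² + 4x − 10.
Step 2: lead(3x³ + 7x² + 4x − 10) ÷ lead(D) = 3x³ ÷ −3x³ = −1. Subtract (−1)·D = 3x³ + 7x² + 4x − 5. Remainder: −5.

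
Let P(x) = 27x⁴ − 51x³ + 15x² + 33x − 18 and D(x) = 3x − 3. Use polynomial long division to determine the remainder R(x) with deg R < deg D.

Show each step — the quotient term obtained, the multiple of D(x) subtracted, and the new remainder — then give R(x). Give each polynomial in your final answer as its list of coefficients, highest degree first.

R = [6]

Step 1: lead(27x⁴ − 51x³ + 15x² + 33x − 18) ÷ lead(D) = 27x⁴ ÷ 3x = 9x³. Subtract (9x³)·D = 27x⁴ − 27x³. Remainder: −24x³ + 15x² + 33x − 18.
Step 2: lead(−24x³ + 15x² + 33x − 18) ÷ lead(D) = −24x³ ÷ 3x = −8x². Subtract (−8x²)·D = −24x³ + 24x². Remainder: −9x² + 33x − 18.
Step 3: lead(−9x² + 33x − 18) ÷ lead(D) = −9x² ÷ 3x = −3x. Subtract (−3x)·D = −9x² + 9x. Remainder: 24x − 18.
Step 4: lead(24x − 18) ÷ lead(D) = 24x ÷ 3x = 8. Subtract (8)·D = 24x − 24. Remainder: 6.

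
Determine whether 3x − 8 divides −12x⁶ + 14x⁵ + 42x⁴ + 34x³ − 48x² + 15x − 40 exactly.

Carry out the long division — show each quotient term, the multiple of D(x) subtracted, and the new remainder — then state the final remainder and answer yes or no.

R(x) = 0, so D(x) is a factor of P(x). yes

Step 1: lead(−12x⁶ + 14x⁵ + 42x⁴ + 34x³ − 48x² + 15x − 40) ÷ lead(D) = −12x⁶ ÷ 3x = −4x⁵. Subtract (−4x⁵)·D = −12x⁶ + 32x⁵. Remainder: −18x⁵ + 42x⁴ + 34x³ − 48x² + 15x − 40.
Step 2: lead(−18x⁵ + 42x⁴ + 34x³ − 48x² + 15x − 40) ÷ lead(D) = −18x⁵ ÷ 3x = −6x⁴. Subtract (−6x⁴)·D = −18x⁵ + 48x⁴. Remainder: −6x⁴ + 34x³ − 48x² + 15x − 40.
Step 3: lead(−6x⁴ + 34x³ − 48x² + 15x − 40) ÷ lead(D) = −6x⁴ ÷ 3x = −2x³. Subtract (−2x³)·D = −6x⁴ + 16x³. Remainder: 18x³ − 48x² + 15x − 40.
Step 4: lead(18x³ − 48x² + 15x − 40) ÷ lead(D) = 18x³ ÷ 3x = 6x². Subtract (6x²)·D = 18x³ − 48x². Remainder: 15x − 40.
Step 5: lead(15x − 40) ÷ lead(D) = 15x ÷ 3x = 5. Subtract (5)·D = 15x − 40. Remainder: 0.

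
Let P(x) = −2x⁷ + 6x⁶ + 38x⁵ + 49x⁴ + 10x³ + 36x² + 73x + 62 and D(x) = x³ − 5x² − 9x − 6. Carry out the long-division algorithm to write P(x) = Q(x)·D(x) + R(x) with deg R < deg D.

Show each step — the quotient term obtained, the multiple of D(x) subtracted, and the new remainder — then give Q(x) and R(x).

Step 1: lead(−2x⁷ + 6x⁶ + 38x⁵ + 49x⁴ + 10x³ + 36x² + 73x + 62) ÷ lead(D) = −2x⁷ ÷ x³ = −2x⁴. Subtract (−2x⁴)·D = −2x⁷ + 10x⁶ + 18x⁵ + 12x⁴. Remainder: −4x⁶ + 20x⁵ + 37x⁴ + 10x³ + 36x² + 73x + 62.
Step 2: lead(−4x⁶ + 20x⁵ + 37x⁴ + 10x³ + 36x² + 73x + 62) ÷ lead(D) = −4x⁶ ÷ x³ = −4x³. Subtract (−4x³)·D = −4x⁶ + 20x⁵ + 36x⁴ + 24x³. Remainder: x⁴ − 14x³ + 36x² + 73x + 62.
Step 3: lead(x⁴ − 14x³ + 36x² + 73x + 62) ÷ lead(D) = x⁴ ÷ x³ = x. Subtract (x)·D = x⁴ − 5x³ − 9x² − 6x. Remainder: −9x³ + 45x² + 79x + 62.
Step 4: lead(−9x³ + 45x² + 79x + 62) ÷ lead(D) = −9x³ ÷ x³ = −9. Subtract (−9)·D = −9x³ + 45x² + 81x + 54. Remainder: −2x + 8.

Q(x) = −2x⁴ − 4x³ + x − 9; R(x) = −2x + 8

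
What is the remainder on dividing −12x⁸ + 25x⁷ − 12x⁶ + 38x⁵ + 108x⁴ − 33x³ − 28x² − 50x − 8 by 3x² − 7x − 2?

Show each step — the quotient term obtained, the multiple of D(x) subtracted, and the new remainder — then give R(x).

Step 1: lead(−12x⁸ + 25x⁷ − 12x⁶ + 38x⁵ + 108x⁴ − 33x³ − 28x² − 50x − 8) ÷ lead(D) = −12x⁸ ÷ 3x² = −4x⁶. Subtract (−4x⁶)·D = −12x⁸ + 28x⁷ + 8x⁶. Remainder: −3x⁷ − 20x⁶ + 38x⁵ + 108x⁴ − 33x³ − 28x² − 50x − 8.
Step 2: lead(−3x⁷ − 20x⁶ + 38x⁵ + 108x⁴ − 33x³ − 28x² − 50x − 8) ÷ lead(D) = −3x⁷ ÷ 3x² = −x⁵. Subtract (−x⁵)·D = −3x⁷ + 7x⁶ + 2x⁵. Remainder: −27x⁶ + 36x⁵ + 108x⁴ − 33x³ − 28x² − 50x − 8.
Step 3: lead(−27x⁶ + 36x⁵ + 108x⁴ − 33x³ − 28x² − 50x − 8) ÷ lead(D) = −27x⁶ ÷ 3x² = −9x⁴. Subtract (−9x⁴)·D = −27x⁶ + 63x⁵ + 18x⁴. Remainder: −27x⁵ + 90x⁴ − 33x³ − 28x² − 50x − 8.
Step 4: lead(−27x⁵ + 90x⁴ − 33x³ − 28x² − 50x − 8) ÷ lead(D) = −27x⁵ ÷ 3x² = −9x³. Subtract (−9x³)·D = −27x⁵ + 63x⁴ + 18x³. Remainder: 27x⁴ − 51x³ − 28x² − 50x − 8.
Step 5: lead(27x⁴ − 51x³ − 28x² − 50x − 8) ÷ lead(D) = 27x⁴ ÷ 3x² = 9x². Subtract (9x²)·D = 27x⁴ − 63x³ − 18x². Remainder: 12x³ − 10x² − 50x − 8.
Step 6: lead(12x³ − 10x² − 50x − 8) ÷ lead(D) = 12x³ ÷ 3x² = 4x. Subtract (4x)·D = 12x³ − 28x² − 8x. Remainder: 18x² − 42x − 8.
Step 7: lead(18x² − 42x − 8) ÷ lead(D) = 18x² ÷ 3x² = 6. Subtract (6)·D = 18x² − 42x − 12. Remainder: 4.

R(x) = 4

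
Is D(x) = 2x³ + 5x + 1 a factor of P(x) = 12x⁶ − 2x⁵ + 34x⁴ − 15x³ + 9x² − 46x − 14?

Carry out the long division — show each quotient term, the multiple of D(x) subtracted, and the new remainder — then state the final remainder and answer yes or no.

R(x) = −8x − 6, so D(x) is not a factor of P(x). no

Step 1: lead(12x⁶ − 2x⁵ + 34x⁴ − 15x³ + 9x² − 46x − 14) ÷ lead(D) = 12x⁶ ÷ 2x³ = 6x³. Subtract (6x³)·D = 12x⁶ + 30x⁴ + 6x³. Remainder: −2x⁵ + 4x⁴ − 21x³ + 9x² − 46x − 14.
Step 2: lead(−2x⁵ + 4x⁴ − 21x³ + 9x² − 46x − 14) ÷ lead(D) = −2x⁵ ÷ 2x³ = −x². Subtract (−x²)·D = −2x⁵ − 5x³ − x². Remainder: 4x⁴ − 16x³ + 10x² − 46x − 14.
Step 3: lead(4x⁴ − 16x³ + 10x² − 46x − 14) ÷ lead(D) = 4x⁴ ÷ 2x³ = 2x. Subtract (2x)·D = 4x⁴ + 10x² + 2x. Remainder: −16x³ − 48x − 14.
Step 4: lead(−16x³ − 48x − 14) ÷ lead(D) = −16x³ ÷ 2x³ = −8. Subtract (−8)·D = −16x³ − 40x − 8. Remainder: −8x − 6.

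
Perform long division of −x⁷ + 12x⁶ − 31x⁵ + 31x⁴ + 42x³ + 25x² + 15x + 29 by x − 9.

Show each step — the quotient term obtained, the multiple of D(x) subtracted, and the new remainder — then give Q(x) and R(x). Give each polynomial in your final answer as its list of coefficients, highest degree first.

Step 1: lead(−x⁷ + 12x⁶ − 31x⁵ + 31x⁴ + 42x³ + 25x² + 15x + 29) ÷ lead(D) = −x⁷ ÷ x = −x⁶. Subtract (−x⁶)·D = −x⁷ + 9x⁶. Remainder: 3x⁶ − 31x⁵ + 31x⁴ + 42x³ + 25x² + 15x + 29.
Step 2: lead(3x⁶ − 31x⁵ + 31x⁴ + 42x³ + 25x² + 15x + 29) ÷ lead(D) = 3x⁶ ÷ x = 3x⁵. Subtract (3x⁵)·D = 3x⁶ − 27x⁵. Remainder: −4x⁵ + 31x⁴ + 42x³ + 25x² + 15x + 29.
Step 3: lead(−4x⁵ + 31x⁴ + 42x³ + 25x² + 15x + 29) ÷ lead(D) = −4x⁵ ÷ x = −4x⁴. Subtract (−4x⁴)·D = −4x⁵ + 36x⁴. Remainder: −5x⁴ + 42x³ + 25x² + 15x + 29.
Step 4: lead(−5x⁴ + 42x³ + 25x² + 15x + 29) ÷ lead(D) = −5x⁴ ÷ x = −5x³. Subtract (−5x³)·D = −5x⁴ + 45x³. Remainder: −3x³ + 25x² + 15x + 29.
Step 5: lead(−3x³ + 25x² + 15x + 29) ÷ lead(D) = −3x³ ÷ x = −3x². Subtract (−3x²)·D = −3x³ + 27x². Remainder: −2x² + 15x + 29.
Step 6: lead(−2x² + 15x + 29) ÷ lead(D) = −2x² ÷ x = −2x. Subtract (−2x)·D = −2x² + 18x. Remainder: −3x + 29.
Step 7: lead(−3x + 29) ÷ lead(D) = −3x ÷ x = −3. Subtract (−3)·D = −3x + 27. Remainder: 2.

Q = [-1, 3, -4, -5, -3, -2, -3]; R = [2]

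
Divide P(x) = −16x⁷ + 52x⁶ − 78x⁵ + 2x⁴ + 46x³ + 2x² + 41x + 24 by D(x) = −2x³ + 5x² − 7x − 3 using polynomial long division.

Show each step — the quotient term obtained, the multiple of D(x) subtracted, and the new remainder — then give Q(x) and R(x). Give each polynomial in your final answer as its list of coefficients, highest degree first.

Q = [8, -6, -4, -2, -5]; R = [1, 0, 9]

Step 1: lead(−16x⁷ + 52x⁶ − 78x⁵ + 2x⁴ + 46x³ + 2x² + 41x + 24) ÷ lead(D) = −16x⁷ ÷ −2x³ = 8x⁴. Subtract (8x⁴)·D = −16x⁷ + 40x⁶ − 56x⁵ − 24x⁴. Remainder: 12x⁶ − 22x⁵ + 26x⁴ + 46x³ + 2x² + 41x + 24.
Step 2: lead(12x⁶ − 22x⁵ + 26x⁴ + 46x³ + 2x² + 41x + 24) ÷ lead(D) = 12x⁶ ÷ −2x³ = −6x³. Subtract (−6x³)·D = 12x⁶ − 30x⁵ + 42x⁴ + 18x³. Remainder: 8x⁵ − 16x⁴ + 28x³ + 2x² + 41x + 24.
Step 3: lead(8x⁵ − 16x⁴ + 28x³ + 2x² + 41x + 24) ÷ lead(D) = 8x⁵ ÷ −2x³ = −4x². Subtract (−4x²)·D = 8x⁵ − 20x⁴ + 28x³ + 12x². Remainder: 4x⁴ − 10x² + 41x + 24.
Step 4: lead(4x⁴ − 10x² + 41x + 24) ÷ lead(D) = 4x⁴ ÷ −2x³ = −2x. Subtract (−2x)·D = 4x⁴ − 10x³ + 14x² + 6x. Remainder: 10x³ − 24x² + 35x + 24.
Step 5: lead(10x³ − 24x² + 35x + 24) ÷ lead(D) = 10x³ ÷ −2x³ = −5. Subtract (−5)·D = 10x³ − 25x² + 35x + 15. Remainder: x² + 9.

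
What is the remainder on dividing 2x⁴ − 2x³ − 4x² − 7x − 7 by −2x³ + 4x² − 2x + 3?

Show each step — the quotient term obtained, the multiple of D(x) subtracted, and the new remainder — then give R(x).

R(x) = −2x² − 6x − 4

Step 1: lead(2x⁴ − 2x³ − 4x² − 7x − 7) ÷ lead(D) = 2x⁴ ÷ −2x³ = −x. Subtract (−x)·D = 2x⁴ − 4x³ + 2x² − 3x. Remainder: 2x³ − 6x² − 4x − 7.
Step 2: lead(2x³ − 6x² − 4x − 7) ÷ lead(D) = 2x³ ÷ −2x³ = −1. Subtract (−1)·D = 2x³ − 4x² + 2x − 3. Remainder: −2x² − 6x − 4.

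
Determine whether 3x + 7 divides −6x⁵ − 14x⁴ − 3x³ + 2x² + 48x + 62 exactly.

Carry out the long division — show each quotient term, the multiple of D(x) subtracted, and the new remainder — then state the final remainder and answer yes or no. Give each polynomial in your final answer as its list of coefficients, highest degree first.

R = [-1], so D(x) is not a factor of P(x). no

Step 1: lead(−6x⁵ − 14x⁴ − 3x³ + 2x² + 48x + 62) ÷ lead(D) = −6x⁵ ÷ 3x = −2x⁴. Subtract (−2x⁴)·D = −6x⁵ − 14x⁴. Remainder: −3x³ + 2x² + 48x + 62.
Step 2: lead(−3x³ + 2x² + 48x + 62) ÷ lead(D) = −3x³ ÷ 3x = −x². Subtract (−x²)·D = −3x³ − 7x². Remainder: 9x² + 48x + 62.
Step 3: lead(9x² + 48x + 62) ÷ lead(D) = 9x² ÷ 3x = 3x. Subtract (3x)·D = 9x² + 21x. Remainder: 27x + 62.
Step 4: lead(27x + 62) ÷ lead(D) = 27x ÷ 3x = 9. Subtract (9)·D = 27x + 63. Remainder: −1.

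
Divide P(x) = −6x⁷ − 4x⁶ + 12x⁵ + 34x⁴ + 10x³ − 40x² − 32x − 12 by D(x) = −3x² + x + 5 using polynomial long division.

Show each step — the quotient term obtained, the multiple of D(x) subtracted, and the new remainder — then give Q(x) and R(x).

Step 1: lead(−6x⁷ − 4x⁶ + 12x⁵ + 34x⁴ + 10x³ − 40x² − 32x − 12) ÷ lead(D) = −6x⁷ ÷ −3x² = 2x⁵. Subtract (2x⁵)·D = −6x⁷ + 2x⁶ + 10x⁵. Remainder: −6x⁶ + 2x⁵ + 34x⁴ + 10x³ − 40x² − 32x − 12.
Step 2: lead(−6x⁶ + 2x⁵ + 34x⁴ + 10x³ − 40x² − 32x − 12) ÷ lead(D) = −6x⁶ ÷ −3x² = 2x⁴. Subtract (2x⁴)·D = −6x⁶ + 2x⁵ + 10x⁴. Remainder: 24x⁴ + 10x³ − 40x² − 32x − 12.
Step 3: lead(24x⁴ + 10x³ − 40x² − 32x − 12) ÷ lead(D) = 24x⁴ ÷ −3x² = −8x². Subtract (−8x²)·D = 24x⁴ − 8x³ − 40x². Remainder: 18x³ − 32x − 12.
Step 4: lead(18x³ − 32x − 12) ÷ lead(D) = 18x³ ÷ −3x² = −6x. Subtract (−6x)·D = 18x³ − 6x² − 30x. Remainder: 6x² − 2x − 12.
Step 5: lead(6x² − 2x − 12) ÷ lead(D) = 6x² ÷ −3x² = −2. Subtract (−2)·D = 6x² − 2x − 10. Remainder: −2.

Q(x) = 2x⁵ + 2x⁴ − 8x² − 6x − 2; R(x) = −2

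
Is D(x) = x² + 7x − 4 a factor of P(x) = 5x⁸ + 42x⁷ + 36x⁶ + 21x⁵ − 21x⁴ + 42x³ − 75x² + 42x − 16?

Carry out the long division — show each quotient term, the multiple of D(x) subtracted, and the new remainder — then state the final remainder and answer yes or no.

Step 1: lead(5x⁸ + 42x⁷ + 36x⁶ + 21x⁵ − 21x⁴ + 42x³ − 75x² + 42x − 16) ÷ lead(D) = 5x⁸ ÷ x² = 5x⁶. Subtract (5x⁶)·D = 5x⁸ + 35x⁷ − 20x⁶. Remainder: 7x⁷ + 56x⁶ + 21x⁵ − 21x⁴ + 42x³ − 75x² + 42x − 16.
Step 2: lead(7x⁷ + 56x⁶ + 21x⁵ − 21x⁴ + 42x³ − 75x² + 42x − 16) ÷ lead(D) = 7x⁷ ÷ x² = 7x⁵. Subtract (7x⁵)·D = 7x⁷ + 49x⁶ − 28x⁵. Remainder: 7x⁶ + 49x⁵ − 21x⁴ + 42x³ − 75x² + 42x − 16.
Step 3: lead(7x⁶ + 49x⁵ − 21x⁴ + 42x³ − 75x² + 42x − 16) ÷ lead(D) = 7x⁶ ÷ x² = 7x⁴. Subtract (7x⁴)·D = 7x⁶ + 49x⁵ − 28x⁴. Remainder: 7x⁴ + 42x³ − 75x² + 42x − 16.
Step 4: lead(7x⁴ + 42x³ − 75x² + 42x − 16) ÷ lead(D) = 7x⁴ ÷ x² = 7x². Subtract (7x²)·D = 7x⁴ + 49x³ − 28x². Remainder: −7x³ − 47x² + 42x − 16.
Step 5: lead(−7x³ − 47x² + 42x − 16) ÷ lead(D) = −7x³ ÷ x² = −7x. Subtract (−7x)·D = −7x³ − 49x² + 28x. Remainder: 2x² + 14x − 16.
Step 6: lead(2x² + 14x − 16) ÷ lead(D) = 2x² ÷ x² = 2. Subtract (2)·D = 2x² + 14x − 8. Remainder: −8.

R(x) = −8, so D(x) is not a factor of P(x). no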